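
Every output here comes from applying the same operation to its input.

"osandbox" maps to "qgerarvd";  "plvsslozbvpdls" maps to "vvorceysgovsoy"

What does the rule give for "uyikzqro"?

ncturxbl

In each case the input is transformed by: shift every letter 3 places forward in the alphabet (wrapping around), then move the first 3 characters to the end (rotate left by 3).
For "uyikzqro" the result is "ncturxbl".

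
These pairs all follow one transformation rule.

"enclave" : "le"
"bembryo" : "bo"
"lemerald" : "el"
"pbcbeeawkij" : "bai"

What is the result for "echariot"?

ao

What's happening: move the first character to the end, then keep one character in every 3, starting at position 3 (positions 3rd, 6th, 9th, ...).
Starting from "echariot": after the first operation, "chariote"; after the second, "ao".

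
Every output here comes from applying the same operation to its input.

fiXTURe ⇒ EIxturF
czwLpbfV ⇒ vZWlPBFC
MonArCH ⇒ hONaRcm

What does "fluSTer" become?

RLUstEF

Looking at the pairs, the operation is to swap the first and last characters, then flip the case of every letter.
Working it through for "fluSTer": intermediate "rluSTef", final "RLUstEF".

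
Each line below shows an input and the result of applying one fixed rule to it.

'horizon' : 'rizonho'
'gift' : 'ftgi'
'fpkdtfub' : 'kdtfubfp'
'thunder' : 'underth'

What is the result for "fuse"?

In each case the input is transformed by: move the first 2 characters to the end (rotate left by 2).
Doing the same to "fuse": "sefu".

sefu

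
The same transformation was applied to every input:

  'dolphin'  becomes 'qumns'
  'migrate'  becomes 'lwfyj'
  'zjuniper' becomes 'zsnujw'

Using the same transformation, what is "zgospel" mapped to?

txujq

Looking at the pairs, the operation is to delete the first 2 characters, then shift every letter 5 places forward in the alphabet (wrapping around).
Applying both steps to "zgospel": "ospel", then "txujq".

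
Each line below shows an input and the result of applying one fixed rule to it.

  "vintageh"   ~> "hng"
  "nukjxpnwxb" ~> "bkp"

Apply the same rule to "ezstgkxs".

Rule — move the last 2 characters to the front (rotate right by 2), then keep one character in every 3, starting at position 2 (positions 2nd, 5th, 8th, ...).
For "ezstgkxs" the result is "ssk".

ssk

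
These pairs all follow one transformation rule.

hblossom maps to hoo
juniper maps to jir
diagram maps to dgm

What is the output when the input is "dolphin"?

dpn

The rule is to keep one character in every 3, starting at position 1 (positions 1st, 4th, 7th, ...).
Applying that to "dolphin" gives "dpn".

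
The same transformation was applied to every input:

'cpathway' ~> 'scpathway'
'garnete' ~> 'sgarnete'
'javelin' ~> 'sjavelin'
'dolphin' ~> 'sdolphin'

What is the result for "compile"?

scompile

Rule — prepend "s".
So "compile" becomes "scompile".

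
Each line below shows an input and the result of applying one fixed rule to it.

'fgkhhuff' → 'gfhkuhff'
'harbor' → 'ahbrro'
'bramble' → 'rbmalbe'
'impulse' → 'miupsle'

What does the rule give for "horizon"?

Each output is the input with this applied: swap each adjacent pair of characters (1↔2, 3↔4, ...).
Doing the same to "horizon": "ohirozn".

ohirozn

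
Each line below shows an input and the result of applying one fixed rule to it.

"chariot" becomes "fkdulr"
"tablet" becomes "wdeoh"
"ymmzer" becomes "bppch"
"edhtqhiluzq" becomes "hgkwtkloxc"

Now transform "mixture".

Looking at the pairs, the operation is to delete the last character, then shift every letter 3 places forward in the alphabet (wrapping around).
Starting from "mixture": after the first operation, "mixtur"; after the second, "plawxu".

plawxu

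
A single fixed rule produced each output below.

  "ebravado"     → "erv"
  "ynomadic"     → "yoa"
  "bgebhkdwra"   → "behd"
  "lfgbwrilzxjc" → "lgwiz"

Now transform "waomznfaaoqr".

Each output is the input with this applied: delete the last 3 characters, then keep every other character starting from the first (positions 1st, 3rd, 5th, ...).
Starting from "waomznfaaoqr": after the first operation, "waomznfaa"; after the second, "wozfa".

wozfa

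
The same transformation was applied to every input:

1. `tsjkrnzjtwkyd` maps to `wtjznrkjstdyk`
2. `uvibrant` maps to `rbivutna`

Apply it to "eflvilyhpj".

ylivlfejph

The transformation: move the last 3 characters to the front (rotate right by 3), then reverse the string.
"eflvilyhpj" → "hpjeflvily" → "ylivlfejph".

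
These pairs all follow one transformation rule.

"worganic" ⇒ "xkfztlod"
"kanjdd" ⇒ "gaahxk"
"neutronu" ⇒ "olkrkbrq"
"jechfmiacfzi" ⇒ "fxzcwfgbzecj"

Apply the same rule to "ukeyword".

tloarhbv

The transformation: swap the front and back halves of the string, then shift every letter 3 places backward in the alphabet (wrapping around).
Working it through for "ukeyword": intermediate "wordukey", final "tloarhbv".
(Check on "kanjdd": → "jddkan" → "gaahxk" ✓)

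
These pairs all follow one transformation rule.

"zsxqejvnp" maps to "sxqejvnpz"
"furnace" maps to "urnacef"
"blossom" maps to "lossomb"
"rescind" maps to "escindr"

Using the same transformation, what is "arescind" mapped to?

In each case the input is transformed by: move the first character to the end.
For "arescind" the result is "rescinda".

rescinda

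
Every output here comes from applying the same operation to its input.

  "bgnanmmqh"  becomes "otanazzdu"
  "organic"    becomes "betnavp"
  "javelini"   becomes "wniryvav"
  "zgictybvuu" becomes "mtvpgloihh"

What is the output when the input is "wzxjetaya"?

jmkwrgnln

The transformation: shift every letter 13 places forward in the alphabet (wrapping around) — i.e. ROT13.
For "wzxjetaya" the result is "jmkwrgnln".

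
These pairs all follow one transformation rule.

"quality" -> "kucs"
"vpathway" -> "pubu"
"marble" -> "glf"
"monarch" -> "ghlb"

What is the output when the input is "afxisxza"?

urmt

Rule — keep every other character starting from the first (positions 1st, 3rd, 5th, ...), then shift every letter 6 places backward in the alphabet (wrapping around).
Working it through for "afxisxza": intermediate "axsz", final "urmt".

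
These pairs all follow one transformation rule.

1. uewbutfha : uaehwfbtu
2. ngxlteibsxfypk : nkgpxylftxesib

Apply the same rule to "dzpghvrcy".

In each case the input is transformed by: take characters alternately from the front and the back (1st, last, 2nd, 2nd-last, ...).
For "dzpghvrcy" the result is "dyzcprgvh".

dyzcprgvh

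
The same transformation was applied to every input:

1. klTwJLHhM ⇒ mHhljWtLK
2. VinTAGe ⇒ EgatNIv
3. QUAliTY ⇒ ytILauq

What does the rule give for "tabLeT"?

tElBAT

The transformation: reverse the string, then flip the case of every letter.
On "tabLeT": the first step gives "TeLbat", and the second then gives "tElBAT".
(Check on "VinTAGe": → "eGATniV" → "EgatNIv" ✓)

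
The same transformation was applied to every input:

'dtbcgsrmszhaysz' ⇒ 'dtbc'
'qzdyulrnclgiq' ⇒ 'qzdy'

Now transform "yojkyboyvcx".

The rule is to keep only the first 4 characters.
Applying that to "yojkyboyvcx" gives "yojk".

yojk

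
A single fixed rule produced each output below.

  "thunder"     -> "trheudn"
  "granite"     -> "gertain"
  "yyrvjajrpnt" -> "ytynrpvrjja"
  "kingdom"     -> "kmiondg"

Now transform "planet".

ptlean

Rule — take characters alternately from the front and the back (1st, last, 2nd, 2nd-last, ...).
Applying that to "planet" gives "ptlean".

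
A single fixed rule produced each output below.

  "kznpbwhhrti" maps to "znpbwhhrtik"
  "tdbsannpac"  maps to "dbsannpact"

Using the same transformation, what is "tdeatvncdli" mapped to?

The rule is to move the first character to the end.
"tdeatvncdli" → "deatvncdlit".

deatvncdlit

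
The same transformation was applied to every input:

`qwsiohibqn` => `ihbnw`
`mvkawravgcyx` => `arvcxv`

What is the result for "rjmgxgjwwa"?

The rule is to keep every other character starting from the second (positions 2nd, 4th, 6th, ...), then move the first character to the end.
Working it through for "rjmgxgjwwa": intermediate "jggwa", final "ggwaj".

ggwaj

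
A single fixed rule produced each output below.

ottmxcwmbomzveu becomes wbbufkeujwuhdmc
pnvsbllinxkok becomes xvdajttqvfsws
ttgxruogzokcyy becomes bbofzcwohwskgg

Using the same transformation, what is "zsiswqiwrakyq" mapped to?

haqaeyqezisgy

In each case the input is transformed by: shift every letter 8 places forward in the alphabet (wrapping around).
Doing the same to "zsiswqiwrakyq": "haqaeyqezisgy".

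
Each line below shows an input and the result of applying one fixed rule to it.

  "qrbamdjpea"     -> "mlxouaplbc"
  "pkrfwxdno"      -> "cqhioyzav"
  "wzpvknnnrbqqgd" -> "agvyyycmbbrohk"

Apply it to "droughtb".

zfrsemoc

Each output is the input with this applied: move the first 2 characters to the end (rotate left by 2), then shift every letter 11 places forward in the alphabet (wrapping around).
Working it through for "droughtb": intermediate "oughtbdr", final "zfrsemoc".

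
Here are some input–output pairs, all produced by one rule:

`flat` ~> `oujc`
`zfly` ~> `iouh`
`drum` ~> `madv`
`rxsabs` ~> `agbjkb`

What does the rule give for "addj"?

Looking at the pairs, the operation is to shift every letter 9 places forward in the alphabet (wrapping around).
On "addj" that produces "jmms".

jmms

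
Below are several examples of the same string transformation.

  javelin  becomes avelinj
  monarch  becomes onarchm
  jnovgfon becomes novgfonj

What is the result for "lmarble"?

The transformation: move the first character to the end.
On "lmarble" that produces "marblel".

marblel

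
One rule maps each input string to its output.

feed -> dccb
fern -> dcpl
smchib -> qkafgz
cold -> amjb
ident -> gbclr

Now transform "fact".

dyar

What's happening: shift every letter 2 places backward in the alphabet (wrapping around).
For "fact" the result is "dyar".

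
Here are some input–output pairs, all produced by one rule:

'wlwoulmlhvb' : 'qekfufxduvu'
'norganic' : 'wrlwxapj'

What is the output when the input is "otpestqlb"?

zukxcynbc

Looking at the pairs, the operation is to shift every letter 9 places forward in the alphabet (wrapping around), then move the last 3 characters to the front (rotate right by 3).
On "otpestqlb": the first step gives "xcynbczuk", and the second then gives "zukxcynbc".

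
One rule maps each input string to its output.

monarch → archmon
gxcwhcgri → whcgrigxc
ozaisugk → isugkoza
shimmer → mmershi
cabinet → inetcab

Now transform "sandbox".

Looking at the pairs, the operation is to move the first 3 characters to the end (rotate left by 3).
"sandbox" → "dboxsan".

dboxsan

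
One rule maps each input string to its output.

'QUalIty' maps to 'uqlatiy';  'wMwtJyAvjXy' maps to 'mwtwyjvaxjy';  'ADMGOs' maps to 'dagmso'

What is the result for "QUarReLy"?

uqraeryl

In each case the input is transformed by: swap each adjacent pair of characters (1↔2, 3↔4, ...), then convert every letter to lowercase.
Applying both steps to "QUarReLy": "UQraeRyL", then "uqraeryl".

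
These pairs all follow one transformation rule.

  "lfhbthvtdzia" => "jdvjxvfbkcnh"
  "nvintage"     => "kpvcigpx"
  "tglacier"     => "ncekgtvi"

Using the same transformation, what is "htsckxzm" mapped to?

The pattern: move the first 2 characters to the end (rotate left by 2), then shift every letter 2 places forward in the alphabet (wrapping around).
On "htsckxzm": the first step gives "sckxzmht", and the second then gives "uemzbojv".
(Check on "tglacier": → "laciertg" → "ncekgtvi" ✓)

uemzbojv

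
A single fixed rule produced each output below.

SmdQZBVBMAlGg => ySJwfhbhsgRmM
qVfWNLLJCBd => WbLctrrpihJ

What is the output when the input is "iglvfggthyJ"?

OMRBLMMZNEp

Each output is the input with this applied: flip the case of every letter, then shift every letter 6 places forward in the alphabet (wrapping around).
For "iglvfggthyJ", step one produces "IGLVFGGTHYj"; step two turns that into "OMRBLMMZNEp".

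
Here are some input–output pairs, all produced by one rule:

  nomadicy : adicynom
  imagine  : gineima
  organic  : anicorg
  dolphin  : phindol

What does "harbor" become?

borhar

Rule — move the first 3 characters to the end (rotate left by 3).
On "harbor" that produces "borhar".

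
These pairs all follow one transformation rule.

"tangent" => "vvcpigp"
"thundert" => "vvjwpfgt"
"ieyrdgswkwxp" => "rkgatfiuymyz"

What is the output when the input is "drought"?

vftqwij

The pattern: move the last character to the front, then shift every letter 2 places forward in the alphabet (wrapping around).
"drought" → "vftqwij".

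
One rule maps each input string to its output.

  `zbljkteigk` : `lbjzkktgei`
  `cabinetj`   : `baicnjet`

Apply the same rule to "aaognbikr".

oaganrbki

The pattern: move the first 2 characters to the end (rotate left by 2), then take characters alternately from the front and the back (1st, last, 2nd, 2nd-last, ...).
On "aaognbikr": the first step gives "ognbikraa", and the second then gives "oaganrbki".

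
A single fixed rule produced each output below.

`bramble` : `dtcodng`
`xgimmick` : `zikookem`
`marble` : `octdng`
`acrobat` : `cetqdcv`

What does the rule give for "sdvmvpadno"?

Each output is the input with this applied: shift every letter 2 places forward in the alphabet (wrapping around).
So "sdvmvpadno" becomes "ufxoxrcfpq".

ufxoxrcfpq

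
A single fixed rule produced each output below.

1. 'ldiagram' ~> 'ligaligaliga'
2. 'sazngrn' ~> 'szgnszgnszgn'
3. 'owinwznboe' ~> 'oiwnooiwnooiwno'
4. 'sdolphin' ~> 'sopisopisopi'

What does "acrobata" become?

arbtarbtarbt

Rule — keep every other character starting from the first (positions 1st, 3rd, 5th, ...), then write the whole string 3 times in a row.
"acrobata" → "arbt" → "arbtarbtarbt".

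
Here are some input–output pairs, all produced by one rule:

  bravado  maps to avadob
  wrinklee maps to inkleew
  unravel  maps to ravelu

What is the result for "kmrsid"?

The pattern: move the first 2 characters to the end (rotate left by 2), then delete the last character.
Applying both steps to "kmrsid": "rsidkm", then "rsidk".
(Check on "bravado": → "avadobr" → "avadob" ✓)

rsidk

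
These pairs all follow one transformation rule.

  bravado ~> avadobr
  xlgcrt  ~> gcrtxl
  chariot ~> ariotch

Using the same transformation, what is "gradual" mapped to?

The transformation: move the first 2 characters to the end (rotate left by 2).
For "gradual" the result is "adualgr".

adualgr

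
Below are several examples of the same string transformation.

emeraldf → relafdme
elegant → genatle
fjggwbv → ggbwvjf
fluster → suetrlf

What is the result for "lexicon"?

The transformation: swap each adjacent pair of characters (1↔2, 3↔4, ...), then move the first 2 characters to the end (rotate left by 2).
Starting from "lexicon": after the first operation, "elixocn"; after the second, "ixocnel".
(Check on "fluster": → "lfsuetr" → "suetrlf" ✓)

ixocnel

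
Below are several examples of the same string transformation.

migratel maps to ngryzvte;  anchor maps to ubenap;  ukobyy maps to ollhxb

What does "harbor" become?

The transformation: swap the front and back halves of the string, then shift every letter 13 places forward in the alphabet (wrapping around) — i.e. ROT13.
"harbor" → "borhar" → "obeune".

obeune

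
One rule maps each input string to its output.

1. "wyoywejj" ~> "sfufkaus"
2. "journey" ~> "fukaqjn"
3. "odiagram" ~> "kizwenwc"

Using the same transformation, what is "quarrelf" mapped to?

mbqhwann

The pattern: shift every letter 4 places backward in the alphabet (wrapping around), then take characters alternately from the front and the back (1st, last, 2nd, 2nd-last, ...).
Applying that to "quarrelf" gives "mbqhwann".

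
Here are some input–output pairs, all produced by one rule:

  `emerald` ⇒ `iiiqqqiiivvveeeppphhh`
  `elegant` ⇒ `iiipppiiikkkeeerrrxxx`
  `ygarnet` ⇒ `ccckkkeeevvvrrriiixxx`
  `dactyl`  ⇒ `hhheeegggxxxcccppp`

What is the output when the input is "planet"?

tttpppeeerrriiixxx

Each output is the input with this applied: repeat every character 3 times, then shift every letter 4 places forward in the alphabet (wrapping around).
For "planet", step one produces "ppplllaaannneeettt"; step two turns that into "tttpppeeerrriiixxx".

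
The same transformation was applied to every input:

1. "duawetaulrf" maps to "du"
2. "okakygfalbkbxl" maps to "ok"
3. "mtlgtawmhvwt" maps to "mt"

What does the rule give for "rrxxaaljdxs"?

rr

The transformation: keep only the first 2 characters.
"rrxxaaljdxs" → "rr".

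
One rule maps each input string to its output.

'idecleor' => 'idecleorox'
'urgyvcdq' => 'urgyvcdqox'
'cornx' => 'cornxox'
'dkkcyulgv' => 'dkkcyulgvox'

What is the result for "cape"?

capeox

Looking at the pairs, the operation is to append "ox".
Doing the same to "cape": "capeox".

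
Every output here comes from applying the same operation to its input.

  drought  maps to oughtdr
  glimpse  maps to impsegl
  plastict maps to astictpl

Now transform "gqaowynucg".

Rule — move the first 2 characters to the end (rotate left by 2).
On "gqaowynucg" that produces "aowynucggq".

aowynucggq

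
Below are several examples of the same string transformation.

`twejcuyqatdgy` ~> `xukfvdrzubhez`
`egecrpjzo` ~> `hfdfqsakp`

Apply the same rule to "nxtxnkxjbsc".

yoyulokytcd

The transformation: shift every letter 1 place forward in the alphabet (wrapping around), then swap each adjacent pair of characters (1↔2, 3↔4, ...).
Applying both steps to "nxtxnkxjbsc": "oyuyolykctd", then "yoyulokytcd".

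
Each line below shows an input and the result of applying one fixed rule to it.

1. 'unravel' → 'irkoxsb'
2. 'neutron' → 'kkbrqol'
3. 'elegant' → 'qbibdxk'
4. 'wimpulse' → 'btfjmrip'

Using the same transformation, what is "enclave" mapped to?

In each case the input is transformed by: move the last character to the front, then shift every letter 3 places backward in the alphabet (wrapping around).
On "enclave": the first step gives "eenclav", and the second then gives "bbkzixs".
(Check on "neutron": → "nneutro" → "kkbrqol" ✓)

bbkzixs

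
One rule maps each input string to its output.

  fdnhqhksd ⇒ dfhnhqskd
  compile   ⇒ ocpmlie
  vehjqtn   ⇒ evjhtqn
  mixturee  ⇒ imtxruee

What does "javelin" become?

Each output is the input with this applied: swap each adjacent pair of characters (1↔2, 3↔4, ...).
On "javelin" that produces "ajeviln".

ajeviln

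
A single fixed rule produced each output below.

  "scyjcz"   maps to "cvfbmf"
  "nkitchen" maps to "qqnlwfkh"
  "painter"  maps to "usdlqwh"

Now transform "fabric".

What's happening: shift every letter 3 places forward in the alphabet (wrapping around), then move the last character to the front.
"fabric" → "fideul".

fideul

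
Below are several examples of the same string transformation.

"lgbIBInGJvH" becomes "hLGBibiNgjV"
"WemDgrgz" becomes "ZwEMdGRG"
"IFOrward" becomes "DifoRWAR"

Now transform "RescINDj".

What's happening: move the last character to the front, then flip the case of every letter.
On "RescINDj" that produces "JrESCind".
(Check on "WemDgrgz": → "zWemDgrg" → "ZwEMdGRG" ✓)

JrESCind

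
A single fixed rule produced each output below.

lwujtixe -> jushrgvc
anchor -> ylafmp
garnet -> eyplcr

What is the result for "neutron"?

lcsrpml

Rule — shift every letter 2 places backward in the alphabet (wrapping around).
Applying that to "neutron" gives "lcsrpml".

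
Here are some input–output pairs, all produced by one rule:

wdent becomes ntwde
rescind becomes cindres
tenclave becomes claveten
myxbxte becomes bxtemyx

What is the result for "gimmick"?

mickgim

Looking at the pairs, the operation is to move the first 3 characters to the end (rotate left by 3).
On "gimmick" that produces "mickgim".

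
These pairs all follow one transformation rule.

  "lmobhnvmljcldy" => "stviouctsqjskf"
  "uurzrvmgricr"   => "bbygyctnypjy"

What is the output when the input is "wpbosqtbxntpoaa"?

dwivzxaieuawvhh

The rule is to shift every letter 7 places forward in the alphabet (wrapping around).
So "wpbosqtbxntpoaa" becomes "dwivzxaieuawvhh".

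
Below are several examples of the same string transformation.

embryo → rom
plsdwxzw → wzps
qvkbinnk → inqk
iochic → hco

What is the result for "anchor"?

hrn

Looking at the pairs, the operation is to swap the front and back halves of the string, then keep every other character starting from the first (positions 1st, 3rd, 5th, ...).
Applying both steps to "anchor": "horanc", then "hrn".
(Check on "embryo": → "ryoemb" → "rom" ✓)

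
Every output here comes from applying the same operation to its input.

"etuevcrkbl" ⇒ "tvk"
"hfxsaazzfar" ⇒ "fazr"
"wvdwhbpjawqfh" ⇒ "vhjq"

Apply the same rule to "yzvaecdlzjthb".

zelt

The transformation: keep one character in every 3, starting at position 2 (positions 2nd, 5th, 8th, ...).
"yzvaecdlzjthb" → "zelt".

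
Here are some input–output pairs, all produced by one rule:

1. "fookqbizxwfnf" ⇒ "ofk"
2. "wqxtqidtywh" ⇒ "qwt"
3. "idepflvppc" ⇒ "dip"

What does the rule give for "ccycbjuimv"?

ccc

The transformation: swap each adjacent pair of characters (1↔2, 3↔4, ...), then keep only the first 3 characters.
Applying both steps to "ccycbjuimv": "cccyjbiuvm", then "ccc".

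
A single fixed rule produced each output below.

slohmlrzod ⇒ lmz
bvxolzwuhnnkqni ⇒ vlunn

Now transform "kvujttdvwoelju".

In each case the input is transformed by: keep one character in every 3, starting at position 2 (positions 2nd, 5th, 8th, ...).
Applying that to "kvujttdvwoelju" gives "vtveu".

vtveu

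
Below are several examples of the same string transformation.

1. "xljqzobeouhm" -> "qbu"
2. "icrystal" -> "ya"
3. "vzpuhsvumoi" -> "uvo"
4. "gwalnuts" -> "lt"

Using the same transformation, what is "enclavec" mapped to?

The transformation: delete the first character, then keep one character in every 3, starting at position 3 (positions 3rd, 6th, 9th, ...).
Working it through for "enclavec": intermediate "nclavec", final "le".
(Check on "icrystal": → "crystal" → "ya" ✓)

le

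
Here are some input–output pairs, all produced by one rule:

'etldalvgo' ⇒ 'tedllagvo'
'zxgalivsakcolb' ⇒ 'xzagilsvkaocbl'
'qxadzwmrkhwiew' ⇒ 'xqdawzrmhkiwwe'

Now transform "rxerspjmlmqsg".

xrrepsmjmlsqg

What's happening: swap each adjacent pair of characters (1↔2, 3↔4, ...).
So "rxerspjmlmqsg" becomes "xrrepsmjmlsqg".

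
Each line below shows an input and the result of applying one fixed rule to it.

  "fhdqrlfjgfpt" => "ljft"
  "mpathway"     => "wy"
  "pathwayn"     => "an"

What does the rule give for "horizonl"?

ol

In each case the input is transformed by: keep every other character starting from the second (positions 2nd, 4th, 6th, ...), then delete the first 2 characters.
For "horizonl", step one produces "oiol"; step two turns that into "ol".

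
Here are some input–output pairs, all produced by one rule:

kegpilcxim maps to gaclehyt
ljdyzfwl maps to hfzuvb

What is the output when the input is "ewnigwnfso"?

The pattern: shift every letter 4 places backward in the alphabet (wrapping around), then delete the last 2 characters.
Starting from "ewnigwnfso": after the first operation, "asjecsjbok"; after the second, "asjecsjb".

asjecsjb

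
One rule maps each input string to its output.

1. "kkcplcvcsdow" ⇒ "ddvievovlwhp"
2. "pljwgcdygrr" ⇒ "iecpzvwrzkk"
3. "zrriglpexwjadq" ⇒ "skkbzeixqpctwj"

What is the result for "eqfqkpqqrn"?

Looking at the pairs, the operation is to shift every letter 7 places backward in the alphabet (wrapping around).
"eqfqkpqqrn" → "xjyjdijjkg".

xjyjdijjkg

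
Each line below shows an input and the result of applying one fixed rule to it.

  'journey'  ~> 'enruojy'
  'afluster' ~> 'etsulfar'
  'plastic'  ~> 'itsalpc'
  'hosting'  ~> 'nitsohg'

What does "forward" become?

rawrofd

Each output is the input with this applied: move the last character to the front, then reverse the string.
Working it through for "forward": intermediate "dforwar", final "rawrofd".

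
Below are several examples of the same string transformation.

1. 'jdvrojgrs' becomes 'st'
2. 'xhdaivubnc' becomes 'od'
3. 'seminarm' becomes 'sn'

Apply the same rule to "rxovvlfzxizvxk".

yl

The rule is to shift every letter 1 place forward in the alphabet (wrapping around), then keep only the last 2 characters.
On "rxovvlfzxizvxk": the first step gives "sypwwmgayjawyl", and the second then gives "yl".
(Check on "jdvrojgrs": → "kewspkhst" → "st" ✓)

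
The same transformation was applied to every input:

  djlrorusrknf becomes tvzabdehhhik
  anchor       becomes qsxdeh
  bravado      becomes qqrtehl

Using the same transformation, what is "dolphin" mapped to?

txybdef

Each output is the input with this applied: sort the characters into alphabetical order, then shift every letter 10 places backward in the alphabet (wrapping around).
For "dolphin", step one produces "dhilnop"; step two turns that into "txybdef".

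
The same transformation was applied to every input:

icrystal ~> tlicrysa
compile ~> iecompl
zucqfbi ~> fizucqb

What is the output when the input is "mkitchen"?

hnmkitce

The transformation: move the last 2 characters to the front (rotate right by 2), then swap the first and last characters.
"mkitchen" → "enmkitch" → "hnmkitce".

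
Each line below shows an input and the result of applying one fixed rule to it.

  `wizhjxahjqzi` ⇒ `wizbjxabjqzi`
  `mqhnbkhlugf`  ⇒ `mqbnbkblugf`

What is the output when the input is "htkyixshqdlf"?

btkyixsbqdlf

Looking at the pairs, the operation is to replace every "h" with "b".
So "htkyixshqdlf" becomes "btkyixsbqdlf".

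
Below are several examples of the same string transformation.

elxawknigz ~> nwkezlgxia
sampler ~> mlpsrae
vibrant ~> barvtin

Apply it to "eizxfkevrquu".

Rule — take characters alternately from the front and the back (1st, last, 2nd, 2nd-last, ...), then move the last 3 characters to the front (rotate right by 3).
On "eizxfkevrquu": the first step gives "euiuzqxrfvke", and the second then gives "vkeeuiuzqxrf".

vkeeuiuzqxrf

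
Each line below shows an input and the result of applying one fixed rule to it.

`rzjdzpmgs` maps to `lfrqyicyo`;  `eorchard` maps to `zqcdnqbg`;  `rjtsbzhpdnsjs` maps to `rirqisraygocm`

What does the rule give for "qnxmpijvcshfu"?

Rule — move the last 3 characters to the front (rotate right by 3), then shift every letter 1 place backward in the alphabet (wrapping around).
On "qnxmpijvcshfu" that produces "getpmwlohiubr".

getpmwlohiubr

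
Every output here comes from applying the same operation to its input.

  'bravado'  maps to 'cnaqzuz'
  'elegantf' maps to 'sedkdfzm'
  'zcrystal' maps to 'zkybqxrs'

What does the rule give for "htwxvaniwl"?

vkgsvwuzmh

In each case the input is transformed by: move the last 2 characters to the front (rotate right by 2), then shift every letter 1 place backward in the alphabet (wrapping around).
"htwxvaniwl" → "wlhtwxvani" → "vkgsvwuzmh".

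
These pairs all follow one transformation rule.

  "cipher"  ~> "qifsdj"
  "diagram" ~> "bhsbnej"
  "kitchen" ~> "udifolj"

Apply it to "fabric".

csjdgb

Looking at the pairs, the operation is to shift every letter 1 place forward in the alphabet (wrapping around), then move the first 2 characters to the end (rotate left by 2).
So "fabric" becomes "csjdgb".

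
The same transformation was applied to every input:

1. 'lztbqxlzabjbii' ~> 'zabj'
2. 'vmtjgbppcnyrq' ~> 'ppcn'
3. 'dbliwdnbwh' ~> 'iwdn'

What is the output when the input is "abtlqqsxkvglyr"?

Rule — move the last 3 characters to the front (rotate right by 3), then keep only the last 4 characters.
Starting from "abtlqqsxkvglyr": after the first operation, "lyrabtlqqsxkvg"; after the second, "xkvg".

xkvg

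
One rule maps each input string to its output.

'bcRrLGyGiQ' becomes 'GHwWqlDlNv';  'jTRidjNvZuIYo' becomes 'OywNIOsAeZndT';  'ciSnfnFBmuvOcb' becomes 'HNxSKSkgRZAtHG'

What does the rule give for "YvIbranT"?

Each output is the input with this applied: flip the case of every letter, then shift every letter 5 places forward in the alphabet (wrapping around).
Working it through for "YvIbranT": intermediate "yViBRANt", final "dAnGWFSy".

dAnGWFSy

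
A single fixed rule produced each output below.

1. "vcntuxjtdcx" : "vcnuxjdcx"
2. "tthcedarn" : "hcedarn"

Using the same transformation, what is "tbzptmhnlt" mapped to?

The transformation: remove every "t".
So "tbzptmhnlt" becomes "bzpmhnl".

bzpmhnl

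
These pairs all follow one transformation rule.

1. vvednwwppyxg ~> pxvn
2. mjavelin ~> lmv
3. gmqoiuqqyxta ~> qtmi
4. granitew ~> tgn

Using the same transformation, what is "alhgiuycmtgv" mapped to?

What's happening: swap the front and back halves of the string, then keep one character in every 3, starting at position 2 (positions 2nd, 5th, 8th, ...).
For "alhgiuycmtgv", step one produces "ycmtgvalhgiu"; step two turns that into "cgli".

cgli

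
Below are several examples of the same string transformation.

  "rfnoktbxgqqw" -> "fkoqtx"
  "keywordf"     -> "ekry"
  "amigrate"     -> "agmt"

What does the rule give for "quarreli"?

The transformation: sort the characters into alphabetical order, then keep every other character starting from the second (positions 2nd, 4th, 6th, ...).
Applying both steps to "quarreli": "aeilqrru", then "elru".

elru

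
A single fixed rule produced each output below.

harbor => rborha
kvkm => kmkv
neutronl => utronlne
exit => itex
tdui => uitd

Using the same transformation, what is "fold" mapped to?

ldfo

The pattern: move the first 2 characters to the end (rotate left by 2).
Applying that to "fold" gives "ldfo".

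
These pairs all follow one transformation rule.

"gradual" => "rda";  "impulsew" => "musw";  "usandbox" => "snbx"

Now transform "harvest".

The pattern: keep every other character starting from the second (positions 2nd, 4th, 6th, ...).
On "harvest" that produces "avs".

avs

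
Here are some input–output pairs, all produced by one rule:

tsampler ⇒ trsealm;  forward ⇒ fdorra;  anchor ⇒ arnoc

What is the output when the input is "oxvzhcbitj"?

Looking at the pairs, the operation is to take characters alternately from the front and the back (1st, last, 2nd, 2nd-last, ...), then delete the last character.
Starting from "oxvzhcbitj": after the first operation, "ojxtvizbhc"; after the second, "ojxtvizbh".
(Check on "forward": → "fdorraw" → "fdorra" ✓)

ojxtvizbh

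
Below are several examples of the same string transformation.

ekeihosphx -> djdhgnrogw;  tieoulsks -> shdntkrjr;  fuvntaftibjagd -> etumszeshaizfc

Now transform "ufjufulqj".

teitetkpi

What's happening: shift every letter 1 place backward in the alphabet (wrapping around).
"ufjufulqj" → "teitetkpi".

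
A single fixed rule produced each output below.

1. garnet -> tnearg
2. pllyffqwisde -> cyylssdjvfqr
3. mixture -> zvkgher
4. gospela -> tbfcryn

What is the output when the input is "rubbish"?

ehoovfu

The transformation: shift every letter 13 places forward in the alphabet (wrapping around) — i.e. ROT13.
For "rubbish" the result is "ehoovfu".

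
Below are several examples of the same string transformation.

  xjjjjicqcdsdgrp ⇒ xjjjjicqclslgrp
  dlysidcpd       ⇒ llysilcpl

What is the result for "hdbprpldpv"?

The rule is to replace every "d" with "l".
Doing the same to "hdbprpldpv": "hlbprpllpv".

hlbprpllpv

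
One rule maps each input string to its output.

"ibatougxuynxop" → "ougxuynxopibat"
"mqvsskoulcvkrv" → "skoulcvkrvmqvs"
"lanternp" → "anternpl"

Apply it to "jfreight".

freightj

The transformation: swap the front and back halves of the string, then move the last 3 characters to the front (rotate right by 3).
For "jfreight", step one produces "ightjfre"; step two turns that into "freightj".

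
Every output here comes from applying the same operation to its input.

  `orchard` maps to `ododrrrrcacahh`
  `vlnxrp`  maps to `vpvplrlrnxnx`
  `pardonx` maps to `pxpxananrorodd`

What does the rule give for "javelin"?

jnjnaiaivlvlee

Each output is the input with this applied: double every character, then take characters alternately from the front and the back (1st, last, 2nd, 2nd-last, ...).
On "javelin": the first step gives "jjaavveelliinn", and the second then gives "jnjnaiaivlvlee".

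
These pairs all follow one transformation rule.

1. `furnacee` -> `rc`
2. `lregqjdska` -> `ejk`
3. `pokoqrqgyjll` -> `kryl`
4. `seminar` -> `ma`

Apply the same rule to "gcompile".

The pattern: keep one character in every 3, starting at position 3 (positions 3rd, 6th, 9th, ...).
So "gcompile" becomes "oi".

oi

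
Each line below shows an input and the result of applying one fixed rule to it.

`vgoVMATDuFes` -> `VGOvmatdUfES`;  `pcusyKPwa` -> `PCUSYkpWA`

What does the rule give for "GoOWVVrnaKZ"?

Looking at the pairs, the operation is to flip the case of every letter.
For "GoOWVVrnaKZ" the result is "gOowvvRNAkz".

gOowvvRNAkz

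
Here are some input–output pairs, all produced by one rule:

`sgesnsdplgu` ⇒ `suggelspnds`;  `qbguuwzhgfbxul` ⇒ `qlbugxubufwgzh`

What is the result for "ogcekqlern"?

Looking at the pairs, the operation is to take characters alternately from the front and the back (1st, last, 2nd, 2nd-last, ...).
Applying that to "ogcekqlern" gives "ongrceelkq".

ongrceelkq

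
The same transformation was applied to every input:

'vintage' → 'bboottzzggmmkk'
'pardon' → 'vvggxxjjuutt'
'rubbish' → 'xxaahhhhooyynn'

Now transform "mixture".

ssooddzzaaxxkk

What's happening: shift every letter 6 places forward in the alphabet (wrapping around), then double every character.
Working it through for "mixture": intermediate "sodzaxk", final "ssooddzzaaxxkk".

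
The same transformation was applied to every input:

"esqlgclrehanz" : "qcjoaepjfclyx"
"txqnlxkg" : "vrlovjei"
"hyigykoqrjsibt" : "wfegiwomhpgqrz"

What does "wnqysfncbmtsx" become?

luwodqalkzqrv

The rule is to shift every letter 2 places backward in the alphabet (wrapping around), then swap each adjacent pair of characters (1↔2, 3↔4, ...).
So "wnqysfncbmtsx" becomes "luwodqalkzqrv".
(Check on "txqnlxkg": → "rvoljvie" → "vrlovjei" ✓)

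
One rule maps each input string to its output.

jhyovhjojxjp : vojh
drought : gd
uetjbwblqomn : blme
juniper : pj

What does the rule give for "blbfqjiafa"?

Looking at the pairs, the operation is to move the first 2 characters to the end (rotate left by 2), then keep one character in every 3, starting at position 3 (positions 3rd, 6th, 9th, ...).
For "blbfqjiafa", step one produces "bfqjiafabl"; step two turns that into "qab".

qab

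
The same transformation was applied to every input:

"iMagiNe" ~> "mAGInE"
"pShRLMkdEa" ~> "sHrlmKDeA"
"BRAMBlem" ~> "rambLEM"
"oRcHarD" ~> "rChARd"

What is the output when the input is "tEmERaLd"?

eMerAlD

What's happening: delete the first character, then flip the case of every letter.
"tEmERaLd" → "EmERaLd" → "eMerAlD".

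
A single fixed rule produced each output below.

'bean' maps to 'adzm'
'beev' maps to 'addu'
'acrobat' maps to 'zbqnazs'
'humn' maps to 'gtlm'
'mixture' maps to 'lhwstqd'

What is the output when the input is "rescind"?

qdrbhmc

The transformation: shift every letter 1 place backward in the alphabet (wrapping around).
On "rescind" that produces "qdrbhmc".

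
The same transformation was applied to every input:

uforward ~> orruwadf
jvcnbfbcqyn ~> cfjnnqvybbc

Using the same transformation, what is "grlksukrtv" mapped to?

lrrstuvgkk

What's happening: sort the characters into alphabetical order, then move the first 3 characters to the end (rotate left by 3).
Working it through for "grlksukrtv": intermediate "gkklrrstuv", final "lrrstuvgkk".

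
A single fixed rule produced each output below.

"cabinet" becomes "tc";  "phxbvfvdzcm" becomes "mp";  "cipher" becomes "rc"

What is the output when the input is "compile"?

In each case the input is transformed by: move the last character to the front, then keep only the first 2 characters.
Applying both steps to "compile": "ecompil", then "ec".
(Check on "cipher": → "rciphe" → "rc" ✓)

ec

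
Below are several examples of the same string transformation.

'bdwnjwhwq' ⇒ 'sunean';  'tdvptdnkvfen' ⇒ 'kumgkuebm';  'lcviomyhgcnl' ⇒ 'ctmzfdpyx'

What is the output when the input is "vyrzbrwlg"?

mpiqsi

The rule is to delete the last 3 characters, then shift every letter 9 places backward in the alphabet (wrapping around).
On "vyrzbrwlg" that produces "mpiqsi".
(Check on "bdwnjwhwq": → "bdwnjw" → "sunean" ✓)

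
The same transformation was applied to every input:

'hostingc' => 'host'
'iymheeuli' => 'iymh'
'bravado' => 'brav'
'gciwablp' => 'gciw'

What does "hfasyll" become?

hfas

Each output is the input with this applied: keep only the first 4 characters.
For "hfasyll" the result is "hfas".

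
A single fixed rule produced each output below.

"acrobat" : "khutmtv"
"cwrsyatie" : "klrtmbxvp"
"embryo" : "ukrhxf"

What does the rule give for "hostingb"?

The pattern: shift every letter 7 places backward in the alphabet (wrapping around), then move the first 2 characters to the end (rotate left by 2).
So "hostingb" becomes "lmbgzuah".

lmbgzuah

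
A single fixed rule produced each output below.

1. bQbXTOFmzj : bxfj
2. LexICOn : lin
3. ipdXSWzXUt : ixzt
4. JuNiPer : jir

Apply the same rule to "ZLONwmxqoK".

znxk

The rule is to keep one character in every 3, starting at position 1 (positions 1st, 4th, 7th, ...), then convert every letter to lowercase.
For "ZLONwmxqoK", step one produces "ZNxK"; step two turns that into "znxk".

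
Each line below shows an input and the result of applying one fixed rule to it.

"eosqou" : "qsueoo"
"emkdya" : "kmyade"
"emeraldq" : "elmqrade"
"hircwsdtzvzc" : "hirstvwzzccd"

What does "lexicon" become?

lnoxcei

Each output is the input with this applied: sort the characters into alphabetical order, then move the first 3 characters to the end (rotate left by 3).
For "lexicon" the result is "lnoxcei".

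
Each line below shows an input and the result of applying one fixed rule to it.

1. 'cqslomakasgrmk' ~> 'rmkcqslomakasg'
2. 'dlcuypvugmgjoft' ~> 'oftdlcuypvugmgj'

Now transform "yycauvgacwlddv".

Rule — move the last 3 characters to the front (rotate right by 3).
Applying that to "yycauvgacwlddv" gives "ddvyycauvgacwl".

ddvyycauvgacwl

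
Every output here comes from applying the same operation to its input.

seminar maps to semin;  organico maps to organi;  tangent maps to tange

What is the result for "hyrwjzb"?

The pattern: delete the last 2 characters.
For "hyrwjzb" the result is "hyrwj".

hyrwj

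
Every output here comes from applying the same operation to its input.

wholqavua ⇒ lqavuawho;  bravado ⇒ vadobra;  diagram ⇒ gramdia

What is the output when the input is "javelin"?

elinjav

The pattern: move the first 3 characters to the end (rotate left by 3).
So "javelin" becomes "elinjav".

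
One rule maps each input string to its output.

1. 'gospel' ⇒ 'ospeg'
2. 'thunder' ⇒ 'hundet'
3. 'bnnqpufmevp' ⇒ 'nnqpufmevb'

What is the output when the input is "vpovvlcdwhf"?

povvlcdwhv

The rule is to delete the last character, then move the first character to the end.
Starting from "vpovvlcdwhf": after the first operation, "vpovvlcdwh"; after the second, "povvlcdwhv".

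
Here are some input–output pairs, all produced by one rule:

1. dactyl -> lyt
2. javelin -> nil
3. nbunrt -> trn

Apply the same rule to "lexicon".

The transformation: take characters alternately from the front and the back (1st, last, 2nd, 2nd-last, ...), then keep every other character starting from the second (positions 2nd, 4th, 6th, ...).
For "lexicon", step one produces "lneoxci"; step two turns that into "noc".

noc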